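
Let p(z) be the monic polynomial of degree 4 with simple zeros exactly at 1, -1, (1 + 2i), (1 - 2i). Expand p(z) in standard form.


The polynomial is p(z) = ∏_{α ∈ S} (z − α), where S = {1, -1, (1 + 2i), (1 - 2i)}.
Expanding the product yields: p(z) = z^4 -2·z^3 + 4·z^2 + 2·z -5.
Note conjugate pairs combine to real quadratics: (z − (1+2i))(z − (1−2i)) = z² − 2z + 5.
The resulting polynomial has degree 4 and real coefficients as required.

p(z) = z^4 -2·z^3 + 4·z^2 + 2·z -5.


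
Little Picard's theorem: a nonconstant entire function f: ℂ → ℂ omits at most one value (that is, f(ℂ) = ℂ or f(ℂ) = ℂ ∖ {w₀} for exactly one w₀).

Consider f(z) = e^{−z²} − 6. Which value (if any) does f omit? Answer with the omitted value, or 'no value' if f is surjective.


Little Picard bounds the complement of f(ℂ) to at most one point.
The exponent g(z) = −z² is a nonconstant polynomial, hence surjective onto ℂ. So e^{g(z)} takes every value in {e^w : w ∈ ℂ} = ℂ ∖ {0}. Adding -6 shifts the range to ℂ ∖ {-6}. f omits exactly -6.

Omitted value: -6.


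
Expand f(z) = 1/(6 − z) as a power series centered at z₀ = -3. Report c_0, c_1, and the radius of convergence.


Let w = z − z₀, so z = z₀ + w.
Then 6 − z = 6 − (z₀ + w) = (6 − z₀) − w = 9 − w.
f(z) = 1/(9 − w) = (1/(9)) · 1/(1 − w/(9)) = Σ_{n≥0} w^n / (9)^(n+1).
So c_n = 1/(9)^(n+1):
  c_0 = 1/(9)^1 = 1/9.
  c_1 = 1/(9)^2 = 1/81.
The series is valid for |w/d| < 1, i.e. |z − z₀| < |d|.
Radius of convergence: R = |6 − z₀| = |9| = 9 (distance from z₀ to the singularity z = 6).

c_0 = 1/9, c_1 = 1/81; R = 9.


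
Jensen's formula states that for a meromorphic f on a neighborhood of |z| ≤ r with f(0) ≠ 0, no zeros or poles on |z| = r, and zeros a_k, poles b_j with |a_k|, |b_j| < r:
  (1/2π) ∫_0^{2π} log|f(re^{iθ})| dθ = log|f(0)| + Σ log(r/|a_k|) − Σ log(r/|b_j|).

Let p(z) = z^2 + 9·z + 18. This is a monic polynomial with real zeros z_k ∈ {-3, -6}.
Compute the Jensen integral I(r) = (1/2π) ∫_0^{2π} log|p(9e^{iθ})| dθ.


Zeros: -6, -3; r = 9.
Inside |z| < r: -6, -3. Outside (|z| ≥ r): ∅.
p(0) = 18, so log|p(0)| = log(18) = 2.8904.
Apply Jensen: I(r) = log|p(0)| + Σ_k log(r/|z_k|), summed over zeros inside |z| < r.
  log(r/|z_k|) for z_k = -3: log(9/3) = 1.0986
  log(r/|z_k|) for z_k = -6: log(9/6) = 0.4055
Sum over inside zeros: 1.5041.
I(r) = log|p(0)| + (inside sum) = 2.8904 + 1.5041 = 4.3944.
Closed form (all zeros inside, monic): I(r) = n·log(r) = 2·log(9) = 4.3944. ✓

I(r) ≈ 4.3944.


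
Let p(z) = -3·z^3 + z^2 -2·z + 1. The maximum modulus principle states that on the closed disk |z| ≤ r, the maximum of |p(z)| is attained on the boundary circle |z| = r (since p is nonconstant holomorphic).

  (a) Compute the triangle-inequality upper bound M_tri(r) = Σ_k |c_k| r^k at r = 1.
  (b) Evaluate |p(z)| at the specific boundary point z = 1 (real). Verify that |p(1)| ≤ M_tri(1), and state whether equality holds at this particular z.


Coefficients: c_0 = 1, c_1 = -2, c_2 = 1, c_3 = -3. Radius r = 1.
Part (a). Triangle bound: M_tri(r) = Σ_k |c_k| r^k
  = |1|·1^0 + |-2|·1^1 + |1|·1^2 + |-3|·1^3
  = 1 + 2 + 1 + 3 = 7.
This bounds M(r) := max_{|z|=r} |p(z)| from above; equality holds iff all terms c_k z^k can be made to align in phase at a single z on |z|=r.
Part (b). At z = 1 (real, on the circle |z| = r):
  p(1) = (1)·1^0 + (-2)·1^1 + (1)·1^2 + (-3)·1^3 = -3.
  |p(1)| = 3.
Check: |p(1)| = 3 ≤ 7 = M_tri(1). ✓ Equality does not hold at z = 1 (the coefficients have mixed signs, so the terms do not all align in phase there).

M_tri(1) = 7; |p(1)| = 3; equality at z=1: no.


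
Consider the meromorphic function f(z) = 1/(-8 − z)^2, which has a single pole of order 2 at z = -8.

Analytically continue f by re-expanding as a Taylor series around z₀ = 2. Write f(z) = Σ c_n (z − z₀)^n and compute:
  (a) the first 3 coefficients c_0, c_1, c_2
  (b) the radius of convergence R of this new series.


Let w = z − z₀, so z = z₀ + w.
Then -8 − z = -8 − (z₀ + w) = (-8 − z₀) − w = -10 − w.
f(z) = 1/(-10 − w)^2 = (1/(-10)^2) · (1 − w/(-10))^{−2}.
By the binomial series (1−u)^{−2} = Σ_{n≥0} C(n+1, 1) u^n for |u|<1, with u = w/(-10):
  c_n = C(n+1, 1) / (-10)^(n+2).
  c_0 = 1/(-10)^2 = 1/100.
  c_1 = 2/(-10)^3 = -1/500.
  c_2 = 3/(-10)^4 = 3/10000.
The series is valid for |w/d| < 1, i.e. |z − z₀| < |d|.
Radius of convergence: R = |-8 − z₀| = |-10| = 10 (distance from z₀ to the singularity z = -8).

c_0 = 1/100, c_1 = -1/500, c_2 = 3/10000; R = 10.


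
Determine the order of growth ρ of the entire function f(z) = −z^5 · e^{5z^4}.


M(r) = max_{|z|=r} |-1|·|z|^5·|e^{5z^4}| = 1·r^5 · e^{5r^4} (the factors attain their maxima compatibly on |z|=r). Then log M(r) = log 1 + 5·log r + 5r^4, dominated by the last term, so log log M(r) ~ 4·log r. The polynomial factor -1z^5 contributes only a log r term and does not affect the order. ρ = 4.
Therefore ρ = 4.

Order ρ = 4.


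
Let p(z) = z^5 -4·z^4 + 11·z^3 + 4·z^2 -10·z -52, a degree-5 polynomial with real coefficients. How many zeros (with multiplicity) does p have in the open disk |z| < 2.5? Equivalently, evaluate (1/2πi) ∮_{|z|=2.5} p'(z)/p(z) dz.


The zeros of p are: 2, (2 + 3i), (2 - 3i), (-1 + 1i), (-1 - 1i).
Their magnitudes are: 2, 3.606, 3.606, 1.414, 1.414.
Zeros with |z| < R = 2.5: 2, (-1 + 1i), (-1 - 1i).
Count = 3.
By the argument principle, (1/2πi) ∮_{|z|=R} p'(z)/p(z) dz equals exactly this count.

Number of zeros inside |z| < 2.5: 3.


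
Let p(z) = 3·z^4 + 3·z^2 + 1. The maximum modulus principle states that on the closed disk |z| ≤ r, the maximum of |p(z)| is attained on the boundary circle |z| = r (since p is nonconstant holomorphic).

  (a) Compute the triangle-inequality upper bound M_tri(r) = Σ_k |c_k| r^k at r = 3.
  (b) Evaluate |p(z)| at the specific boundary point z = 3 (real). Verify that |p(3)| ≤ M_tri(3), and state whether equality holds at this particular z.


Coefficients: c_0 = 1, c_1 = 0, c_2 = 3, c_3 = 0, c_4 = 3. Radius r = 3.
Part (a). Triangle bound: M_tri(r) = Σ_k |c_k| r^k
  = |1|·3^0 + |0|·3^1 + |3|·3^2 + |0|·3^3 + |3|·3^4
  = 1 + 0 + 27 + 0 + 243 = 271.
This bounds M(r) := max_{|z|=r} |p(z)| from above; equality holds iff all terms c_k z^k can be made to align in phase at a single z on |z|=r.
Part (b). At z = 3 (real, on the circle |z| = r):
  p(3) = (1)·3^0 + (0)·3^1 + (3)·3^2 + (0)·3^3 + (3)·3^4 = 271.
  |p(3)| = 271.
Since all nonzero coefficients share the same sign, |p(3)| = 271 = M_tri(3); the triangle bound is attained at z = 3, so in fact M(r) = 271.

M_tri(3) = 271; |p(3)| = 271; equality at z=3: yes.


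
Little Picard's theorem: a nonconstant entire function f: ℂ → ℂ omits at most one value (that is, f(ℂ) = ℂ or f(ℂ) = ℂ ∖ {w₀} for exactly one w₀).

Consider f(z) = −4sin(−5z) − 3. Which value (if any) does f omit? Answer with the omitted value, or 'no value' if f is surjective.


Little Picard bounds the complement of f(ℂ) to at most one point.
sin is entire and surjective onto ℂ: for every w ∈ ℂ, sin(ζ) = w has a solution ζ ∈ ℂ (e.g., via the complex inverse arcsin). With ζ = −5z this gives z = ζ/(-5). Then -4·sin(−5z) takes every value in -4·ℂ = ℂ, and adding -3 is a bijection of ℂ. So f is surjective and omits no value. (Note: only on the real line is sin bounded by [−1, 1].)

Omitted value: no value.


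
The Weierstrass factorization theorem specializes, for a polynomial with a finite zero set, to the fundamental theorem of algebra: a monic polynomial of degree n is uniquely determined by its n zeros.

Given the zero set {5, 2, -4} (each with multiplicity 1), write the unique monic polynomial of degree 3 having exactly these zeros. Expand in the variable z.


The polynomial is p(z) = ∏_{α ∈ S} (z − α), where S = {5, 2, -4}.
Expanding the product yields: p(z) = z^3 -3·z^2 -18·z + 40.
The resulting polynomial has degree 3 and real coefficients as required.

p(z) = z^3 -3·z^2 -18·z + 40.


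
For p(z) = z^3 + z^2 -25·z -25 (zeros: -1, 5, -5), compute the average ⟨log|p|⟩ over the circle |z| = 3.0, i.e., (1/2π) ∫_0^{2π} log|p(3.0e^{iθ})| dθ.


Zeros: -5, -1, 5; r = 3.0.
Inside |z| < r: -1. Outside (|z| ≥ r): -5, 5.
p(0) = -25, so log|p(0)| = log(25) = 3.2189.
Apply Jensen: I(r) = log|p(0)| + Σ_k log(r/|z_k|), summed over zeros inside |z| < r.
  log(r/|z_k|) for z_k = -1: log(3.0/1) = 1.0986
  Outside zeros (-5, 5) contribute nothing to the Jensen sum.
Sum over inside zeros: 1.0986.
I(r) = log|p(0)| + (inside sum) = 3.2189 + 1.0986 = 4.3175.
Note: since some zeros are outside |z| ≤ r, the simplified n·log(r) form does NOT apply — only the inside zeros contribute.

I(r) ≈ 4.3175.


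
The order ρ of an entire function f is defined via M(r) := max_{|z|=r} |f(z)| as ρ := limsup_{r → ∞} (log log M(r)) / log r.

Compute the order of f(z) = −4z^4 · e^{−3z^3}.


M(r) = max_{|z|=r} |-4|·|z|^4·|e^{−3z^3}| = 4·r^4 · e^{3r^3} (the factors attain their maxima compatibly on |z|=r). Then log M(r) = log 4 + 4·log r + 3r^3, dominated by the last term, so log log M(r) ~ 3·log r. The polynomial factor -4z^4 contributes only a log r term and does not affect the order. ρ = 3.
Therefore ρ = 3.

Order ρ = 3.


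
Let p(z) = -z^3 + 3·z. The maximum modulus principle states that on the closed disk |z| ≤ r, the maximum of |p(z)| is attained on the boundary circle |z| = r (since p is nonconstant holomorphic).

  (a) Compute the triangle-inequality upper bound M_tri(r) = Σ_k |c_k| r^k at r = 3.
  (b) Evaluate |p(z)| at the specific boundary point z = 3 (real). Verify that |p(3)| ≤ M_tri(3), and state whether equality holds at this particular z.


Coefficients: c_0 = 0, c_1 = 3, c_2 = 0, c_3 = -1. Radius r = 3.
Part (a). Triangle bound: M_tri(r) = Σ_k |c_k| r^k
  = |0|·3^0 + |3|·3^1 + |0|·3^2 + |-1|·3^3
  = 0 + 9 + 0 + 27 = 36.
This bounds M(r) := max_{|z|=r} |p(z)| from above; equality holds iff all terms c_k z^k can be made to align in phase at a single z on |z|=r.
Part (b). At z = 3 (real, on the circle |z| = r):
  p(3) = (0)·3^0 + (3)·3^1 + (0)·3^2 + (-1)·3^3 = -18.
  |p(3)| = 18.
Check: |p(3)| = 18 ≤ 36 = M_tri(3). ✓ Equality does not hold at z = 3 (the coefficients have mixed signs, so the terms do not all align in phase there).

M_tri(3) = 36; |p(3)| = 18; equality at z=3: no.


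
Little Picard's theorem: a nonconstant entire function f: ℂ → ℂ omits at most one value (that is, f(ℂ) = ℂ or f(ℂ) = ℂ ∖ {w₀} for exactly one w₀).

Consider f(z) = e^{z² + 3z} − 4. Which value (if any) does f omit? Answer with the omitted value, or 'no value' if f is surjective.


Little Picard bounds the complement of f(ℂ) to at most one point.
The exponent g(z) = z² + 3z is a nonconstant polynomial, hence surjective onto ℂ. So e^{g(z)} takes every value in {e^w : w ∈ ℂ} = ℂ ∖ {0}. Adding -4 shifts the range to ℂ ∖ {-4}. f omits exactly -4.

Omitted value: -4.


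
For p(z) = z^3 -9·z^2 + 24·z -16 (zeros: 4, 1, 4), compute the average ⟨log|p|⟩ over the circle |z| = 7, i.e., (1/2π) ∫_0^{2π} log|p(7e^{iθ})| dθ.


Zeros: 1, 4, 4; r = 7.
Inside |z| < r: 1, 4, 4. Outside (|z| ≥ r): ∅.
p(0) = -16, so log|p(0)| = log(16) = 2.7726.
Apply Jensen: I(r) = log|p(0)| + Σ_k log(r/|z_k|), summed over zeros inside |z| < r.
  log(r/|z_k|) for z_k = 4: log(7/4) = 0.5596
  log(r/|z_k|) for z_k = 1: log(7/1) = 1.9459
  log(r/|z_k|) for z_k = 4: log(7/4) = 0.5596
Sum over inside zeros: 3.0651.
I(r) = log|p(0)| + (inside sum) = 2.7726 + 3.0651 = 5.8377.
Closed form (all zeros inside, monic): I(r) = n·log(r) = 3·log(7) = 5.8377. ✓

I(r) ≈ 5.8377.


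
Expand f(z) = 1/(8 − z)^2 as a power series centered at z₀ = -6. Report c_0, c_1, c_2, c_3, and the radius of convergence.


Let w = z − z₀, so z = z₀ + w.
Then 8 − z = 8 − (z₀ + w) = (8 − z₀) − w = 14 − w.
f(z) = 1/(14 − w)^2 = (1/(14)^2) · (1 − w/(14))^{−2}.
By the binomial series (1−u)^{−2} = Σ_{n≥0} C(n+1, 1) u^n for |u|<1, with u = w/(14):
  c_n = C(n+1, 1) / (14)^(n+2).
  c_0 = 1/(14)^2 = 1/196.
  c_1 = 2/(14)^3 = 1/1372.
  c_2 = 3/(14)^4 = 3/38416.
  c_3 = 4/(14)^5 = 1/134456.
The series is valid for |w/d| < 1, i.e. |z − z₀| < |d|.
Radius of convergence: R = |8 − z₀| = |14| = 14 (distance from z₀ to the singularity z = 8).

c_0 = 1/196, c_1 = 1/1372, c_2 = 3/38416, c_3 = 1/134456; R = 14.


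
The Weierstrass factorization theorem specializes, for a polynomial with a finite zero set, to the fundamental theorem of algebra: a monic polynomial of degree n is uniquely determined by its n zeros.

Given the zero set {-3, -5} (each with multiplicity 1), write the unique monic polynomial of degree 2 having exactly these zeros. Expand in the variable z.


The polynomial is p(z) = ∏_{α ∈ S} (z − α), where S = {-3, -5}.
Expanding the product yields: p(z) = z^2 + 8·z + 15.
The resulting polynomial has degree 2 and real coefficients as required.

p(z) = z^2 + 8·z + 15.


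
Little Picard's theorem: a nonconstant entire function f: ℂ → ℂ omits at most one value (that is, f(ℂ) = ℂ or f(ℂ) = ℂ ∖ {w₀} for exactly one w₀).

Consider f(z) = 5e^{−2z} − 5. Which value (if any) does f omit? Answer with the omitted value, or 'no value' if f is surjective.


Little Picard bounds the complement of f(ℂ) to at most one point.
e^{−2z} is never zero on ℂ, so 5·e^{−2z} takes every value in ℂ ∖ {0}. Adding -5 shifts the range to ℂ ∖ {-5}. Thus f omits exactly the value -5.

Omitted value: -5.


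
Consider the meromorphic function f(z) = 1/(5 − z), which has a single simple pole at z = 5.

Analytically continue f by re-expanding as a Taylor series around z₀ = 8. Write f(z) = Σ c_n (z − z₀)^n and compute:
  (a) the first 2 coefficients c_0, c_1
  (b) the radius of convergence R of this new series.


Let w = z − z₀, so z = z₀ + w.
Then 5 − z = 5 − (z₀ + w) = (5 − z₀) − w = -3 − w.
f(z) = 1/(-3 − w) = (1/(-3)) · 1/(1 − w/(-3)) = Σ_{n≥0} w^n / (-3)^(n+1).
So c_n = 1/(-3)^(n+1):
  c_0 = 1/(-3)^1 = -1/3.
  c_1 = 1/(-3)^2 = 1/9.
The series is valid for |w/d| < 1, i.e. |z − z₀| < |d|.
Radius of convergence: R = |5 − z₀| = |-3| = 3 (distance from z₀ to the singularity z = 5).

c_0 = -1/3, c_1 = 1/9; R = 3.


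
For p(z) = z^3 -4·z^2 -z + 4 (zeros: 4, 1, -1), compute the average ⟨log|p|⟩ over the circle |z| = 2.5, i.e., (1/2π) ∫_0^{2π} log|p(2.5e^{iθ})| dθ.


Zeros: -1, 1, 4; r = 2.5.
Inside |z| < r: -1, 1. Outside (|z| ≥ r): 4.
p(0) = 4, so log|p(0)| = log(4) = 1.3863.
Apply Jensen: I(r) = log|p(0)| + Σ_k log(r/|z_k|), summed over zeros inside |z| < r.
  log(r/|z_k|) for z_k = 1: log(2.5/1) = 0.9163
  log(r/|z_k|) for z_k = -1: log(2.5/1) = 0.9163
  Outside zeros (4) contribute nothing to the Jensen sum.
Sum over inside zeros: 1.8326.
I(r) = log|p(0)| + (inside sum) = 1.3863 + 1.8326 = 3.2189.
Note: since some zeros are outside |z| ≤ r, the simplified n·log(r) form does NOT apply — only the inside zeros contribute.

I(r) ≈ 3.2189.


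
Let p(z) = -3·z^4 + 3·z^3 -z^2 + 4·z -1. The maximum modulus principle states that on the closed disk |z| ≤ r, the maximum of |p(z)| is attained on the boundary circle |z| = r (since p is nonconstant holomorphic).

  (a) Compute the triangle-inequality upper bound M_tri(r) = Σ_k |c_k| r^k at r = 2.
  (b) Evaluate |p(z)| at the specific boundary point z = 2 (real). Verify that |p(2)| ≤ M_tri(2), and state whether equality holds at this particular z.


Coefficients: c_0 = -1, c_1 = 4, c_2 = -1, c_3 = 3, c_4 = -3. Radius r = 2.
Part (a). Triangle bound: M_tri(r) = Σ_k |c_k| r^k
  = |-1|·2^0 + |4|·2^1 + |-1|·2^2 + |3|·2^3 + |-3|·2^4
  = 1 + 8 + 4 + 24 + 48 = 85.
This bounds M(r) := max_{|z|=r} |p(z)| from above; equality holds iff all terms c_k z^k can be made to align in phase at a single z on |z|=r.
Part (b). At z = 2 (real, on the circle |z| = r):
  p(2) = (-1)·2^0 + (4)·2^1 + (-1)·2^2 + (3)·2^3 + (-3)·2^4 = -21.
  |p(2)| = 21.
Check: |p(2)| = 21 ≤ 85 = M_tri(2). ✓ Equality does not hold at z = 2 (the coefficients have mixed signs, so the terms do not all align in phase there).

M_tri(2) = 85; |p(2)| = 21; equality at z=2: no.


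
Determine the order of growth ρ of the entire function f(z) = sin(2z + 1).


sin(w) is a linear combination of e^{iw} and e^{−iw} (or e^w, e^{−w} in the hyperbolic case), so |sin(w)| ≤ e^{|w|}. With w = 2z + 1, |w| ≤ 2|z| + 1 = 2r + 1 on |z| = r, giving M(r) ≤ e^{2r + 1}, so ρ ≤ 1. On a suitable ray (z = it for sin/cos; z = t for sinh/cosh, t real → ∞), |sin(2z + 1)| grows like e^{2|t|}/2, so ρ ≥ 1. Hence ρ = 1.
Therefore ρ = 1.

Order ρ = 1.


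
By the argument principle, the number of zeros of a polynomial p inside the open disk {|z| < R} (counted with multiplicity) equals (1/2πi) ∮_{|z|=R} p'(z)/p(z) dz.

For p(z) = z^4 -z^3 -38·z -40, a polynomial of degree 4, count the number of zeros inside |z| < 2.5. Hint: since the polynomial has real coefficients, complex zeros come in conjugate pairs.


The zeros of p are: (-1 + 3i), (-1 - 3i), 4, -1.
Their magnitudes are: 3.162, 3.162, 4, 1.
Zeros with |z| < R = 2.5: -1.
Count = 1.
By the argument principle, (1/2πi) ∮_{|z|=R} p'(z)/p(z) dz equals exactly this count.

Number of zeros inside |z| < 2.5: 1.


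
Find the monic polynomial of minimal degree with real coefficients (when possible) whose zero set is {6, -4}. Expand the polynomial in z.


The polynomial is p(z) = ∏_{α ∈ S} (z − α), where S = {6, -4}.
Expanding the product yields: p(z) = z^2 -2·z -24.
The resulting polynomial has degree 2 and real coefficients as required.

p(z) = z^2 -2·z -24.


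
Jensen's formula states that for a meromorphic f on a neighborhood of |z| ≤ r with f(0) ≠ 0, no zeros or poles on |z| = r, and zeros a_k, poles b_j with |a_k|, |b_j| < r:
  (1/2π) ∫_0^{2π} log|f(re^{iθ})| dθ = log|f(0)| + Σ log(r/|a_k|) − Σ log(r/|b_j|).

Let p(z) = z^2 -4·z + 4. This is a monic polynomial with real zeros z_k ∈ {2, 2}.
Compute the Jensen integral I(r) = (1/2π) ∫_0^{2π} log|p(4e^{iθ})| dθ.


Zeros: 2, 2; r = 4.
Inside |z| < r: 2, 2. Outside (|z| ≥ r): ∅.
p(0) = 4, so log|p(0)| = log(4) = 1.3863.
Apply Jensen: I(r) = log|p(0)| + Σ_k log(r/|z_k|), summed over zeros inside |z| < r.
  log(r/|z_k|) for z_k = 2: log(4/2) = 0.6931
  log(r/|z_k|) for z_k = 2: log(4/2) = 0.6931
Sum over inside zeros: 1.3863.
I(r) = log|p(0)| + (inside sum) = 1.3863 + 1.3863 = 2.7726.
Closed form (all zeros inside, monic): I(r) = n·log(r) = 2·log(4) = 2.7726. ✓

I(r) ≈ 2.7726.


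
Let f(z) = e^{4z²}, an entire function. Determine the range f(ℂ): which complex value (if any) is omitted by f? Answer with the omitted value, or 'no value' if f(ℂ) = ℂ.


Little Picard bounds the complement of f(ℂ) to at most one point.
The exponent g(z) = 4z² is a nonconstant polynomial, hence surjective onto ℂ. So e^{g(z)} takes every value in {e^w : w ∈ ℂ} = ℂ ∖ {0}. Adding 0 shifts the range to ℂ ∖ {0}. f omits exactly 0.

Omitted value: 0.


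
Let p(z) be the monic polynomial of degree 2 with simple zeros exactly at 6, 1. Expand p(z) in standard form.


The polynomial is p(z) = ∏_{α ∈ S} (z − α), where S = {6, 1}.
Expanding the product yields: p(z) = z^2 -7·z + 6.
The resulting polynomial has degree 2 and real coefficients as required.

p(z) = z^2 -7·z + 6.


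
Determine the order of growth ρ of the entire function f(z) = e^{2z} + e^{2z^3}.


Each summand is entire of order 1 and 3 respectively (as in the single-exponential case). The order of a sum is at most the max of the orders, so ρ ≤ 3. For the lower bound: on |z|=r choose arg z so that 2z^3 is real positive; then |e^{2z^3}| = e^{2r^3} while |e^{2z}| ≤ e^{2r^1} = o(e^{2r^3}). So |f| ≥ e^{2r^3}(1 − o(1)) and ρ ≥ 3. Hence ρ = max(1, 3) = 3.
Therefore ρ = 3.

Order ρ = 3.


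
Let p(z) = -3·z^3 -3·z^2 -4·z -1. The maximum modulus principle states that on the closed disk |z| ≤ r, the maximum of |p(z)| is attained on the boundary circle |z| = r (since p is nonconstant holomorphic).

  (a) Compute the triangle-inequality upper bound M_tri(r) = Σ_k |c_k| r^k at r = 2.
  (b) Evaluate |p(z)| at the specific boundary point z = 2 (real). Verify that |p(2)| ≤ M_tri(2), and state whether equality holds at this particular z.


Coefficients: c_0 = -1, c_1 = -4, c_2 = -3, c_3 = -3. Radius r = 2.
Part (a). Triangle bound: M_tri(r) = Σ_k |c_k| r^k
  = |-1|·2^0 + |-4|·2^1 + |-3|·2^2 + |-3|·2^3
  = 1 + 8 + 12 + 24 = 45.
This bounds M(r) := max_{|z|=r} |p(z)| from above; equality holds iff all terms c_k z^k can be made to align in phase at a single z on |z|=r.
Part (b). At z = 2 (real, on the circle |z| = r):
  p(2) = (-1)·2^0 + (-4)·2^1 + (-3)·2^2 + (-3)·2^3 = -45.
  |p(2)| = 45.
Since all nonzero coefficients share the same sign, |p(2)| = 45 = M_tri(2); the triangle bound is attained at z = 2, so in fact M(r) = 45.

M_tri(2) = 45; |p(2)| = 45; equality at z=2: yes.


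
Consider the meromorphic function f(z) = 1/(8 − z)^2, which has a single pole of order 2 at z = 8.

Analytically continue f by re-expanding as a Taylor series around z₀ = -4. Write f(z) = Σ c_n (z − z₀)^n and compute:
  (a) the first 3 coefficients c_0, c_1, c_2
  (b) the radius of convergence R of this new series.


Let w = z − z₀, so z = z₀ + w.
Then 8 − z = 8 − (z₀ + w) = (8 − z₀) − w = 12 − w.
f(z) = 1/(12 − w)^2 = (1/(12)^2) · (1 − w/(12))^{−2}.
By the binomial series (1−u)^{−2} = Σ_{n≥0} C(n+1, 1) u^n for |u|<1, with u = w/(12):
  c_n = C(n+1, 1) / (12)^(n+2).
  c_0 = 1/(12)^2 = 1/144.
  c_1 = 2/(12)^3 = 1/864.
  c_2 = 3/(12)^4 = 1/6912.
The series is valid for |w/d| < 1, i.e. |z − z₀| < |d|.
Radius of convergence: R = |8 − z₀| = |12| = 12 (distance from z₀ to the singularity z = 8).

c_0 = 1/144, c_1 = 1/864, c_2 = 1/6912; R = 12.


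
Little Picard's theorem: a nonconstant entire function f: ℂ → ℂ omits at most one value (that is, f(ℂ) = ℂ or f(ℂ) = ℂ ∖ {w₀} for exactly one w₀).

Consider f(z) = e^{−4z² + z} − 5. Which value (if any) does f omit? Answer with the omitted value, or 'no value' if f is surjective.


Little Picard bounds the complement of f(ℂ) to at most one point.
The exponent g(z) = −4z² + z is a nonconstant polynomial, hence surjective onto ℂ. So e^{g(z)} takes every value in {e^w : w ∈ ℂ} = ℂ ∖ {0}. Adding -5 shifts the range to ℂ ∖ {-5}. f omits exactly -5.

Omitted value: -5.


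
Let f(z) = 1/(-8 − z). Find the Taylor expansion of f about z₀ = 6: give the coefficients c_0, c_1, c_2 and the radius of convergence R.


Let w = z − z₀, so z = z₀ + w.
Then -8 − z = -8 − (z₀ + w) = (-8 − z₀) − w = -14 − w.
f(z) = 1/(-14 − w) = (1/(-14)) · 1/(1 − w/(-14)) = Σ_{n≥0} w^n / (-14)^(n+1).
So c_n = 1/(-14)^(n+1):
  c_0 = 1/(-14)^1 = -1/14.
  c_1 = 1/(-14)^2 = 1/196.
  c_2 = 1/(-14)^3 = -1/2744.
The series is valid for |w/d| < 1, i.e. |z − z₀| < |d|.
Radius of convergence: R = |-8 − z₀| = |-14| = 14 (distance from z₀ to the singularity z = -8).

c_0 = -1/14, c_1 = 1/196, c_2 = -1/2744; R = 14.


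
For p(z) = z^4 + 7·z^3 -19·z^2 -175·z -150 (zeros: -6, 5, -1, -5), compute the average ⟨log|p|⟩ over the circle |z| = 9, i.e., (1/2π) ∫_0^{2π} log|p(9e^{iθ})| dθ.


Zeros: -6, -5, -1, 5; r = 9.
Inside |z| < r: -6, -5, -1, 5. Outside (|z| ≥ r): ∅.
p(0) = -150, so log|p(0)| = log(150) = 5.0106.
Apply Jensen: I(r) = log|p(0)| + Σ_k log(r/|z_k|), summed over zeros inside |z| < r.
  log(r/|z_k|) for z_k = -6: log(9/6) = 0.4055
  log(r/|z_k|) for z_k = 5: log(9/5) = 0.5878
  log(r/|z_k|) for z_k = -1: log(9/1) = 2.1972
  log(r/|z_k|) for z_k = -5: log(9/5) = 0.5878
Sum over inside zeros: 3.7783.
I(r) = log|p(0)| + (inside sum) = 5.0106 + 3.7783 = 8.7889.
Closed form (all zeros inside, monic): I(r) = n·log(r) = 4·log(9) = 8.7889. ✓

I(r) ≈ 8.7889.


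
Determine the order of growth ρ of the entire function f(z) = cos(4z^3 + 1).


Write cos(w) = (e^{iw} ± e^{−iw})/(2 or 2i), so |cos(w)| ≤ e^{|w|}. With w = 4z^3 + 1, |w| ≤ 4r^3 + 1 on |z|=r, giving M(r) ≤ e^{4r^3 + 1} and ρ ≤ 3. For the lower bound, choose z on |z|=r with 4z^3 purely imaginary of modulus 4r^3; then |cos(4z^3 + 1)| grows like e^{4r^3}/2, so ρ ≥ 3. Hence ρ = 3.
Therefore ρ = 3.

Order ρ = 3.


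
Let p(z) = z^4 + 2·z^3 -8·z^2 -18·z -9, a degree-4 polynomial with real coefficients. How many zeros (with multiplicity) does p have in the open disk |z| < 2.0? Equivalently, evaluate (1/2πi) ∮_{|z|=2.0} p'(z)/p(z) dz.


The zeros of p are: 3, -1, -3, -1.
Their magnitudes are: 3, 1, 3, 1.
Zeros with |z| < R = 2.0: -1, -1.
Count = 2.
By the argument principle, (1/2πi) ∮_{|z|=R} p'(z)/p(z) dz equals exactly this count.

Number of zeros inside |z| < 2.0: 2.


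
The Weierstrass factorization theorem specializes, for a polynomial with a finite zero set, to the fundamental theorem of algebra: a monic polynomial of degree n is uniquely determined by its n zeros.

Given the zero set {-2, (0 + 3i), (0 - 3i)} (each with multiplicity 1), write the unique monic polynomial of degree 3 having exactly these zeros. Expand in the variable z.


The polynomial is p(z) = ∏_{α ∈ S} (z − α), where S = {-2, (0 + 3i), (0 - 3i)}.
Expanding the product yields: p(z) = z^3 + 2·z^2 + 9·z + 18.
Note conjugate pairs combine to real quadratics: (z − (0+3i))(z − (0−3i)) = z² + 9.
The resulting polynomial has degree 3 and real coefficients as required.

p(z) = z^3 + 2·z^2 + 9·z + 18.


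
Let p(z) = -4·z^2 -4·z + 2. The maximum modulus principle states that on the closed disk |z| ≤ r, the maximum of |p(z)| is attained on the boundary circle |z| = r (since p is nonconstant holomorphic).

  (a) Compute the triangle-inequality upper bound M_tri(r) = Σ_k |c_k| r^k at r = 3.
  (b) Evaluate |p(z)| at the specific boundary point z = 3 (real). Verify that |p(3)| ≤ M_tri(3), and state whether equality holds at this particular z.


Coefficients: c_0 = 2, c_1 = -4, c_2 = -4. Radius r = 3.
Part (a). Triangle bound: M_tri(r) = Σ_k |c_k| r^k
  = |2|·3^0 + |-4|·3^1 + |-4|·3^2
  = 2 + 12 + 36 = 50.
This bounds M(r) := max_{|z|=r} |p(z)| from above; equality holds iff all terms c_k z^k can be made to align in phase at a single z on |z|=r.
Part (b). At z = 3 (real, on the circle |z| = r):
  p(3) = (2)·3^0 + (-4)·3^1 + (-4)·3^2 = -46.
  |p(3)| = 46.
Check: |p(3)| = 46 ≤ 50 = M_tri(3). ✓ Equality does not hold at z = 3 (the coefficients have mixed signs, so the terms do not all align in phase there).

M_tri(3) = 50; |p(3)| = 46; equality at z=3: no.


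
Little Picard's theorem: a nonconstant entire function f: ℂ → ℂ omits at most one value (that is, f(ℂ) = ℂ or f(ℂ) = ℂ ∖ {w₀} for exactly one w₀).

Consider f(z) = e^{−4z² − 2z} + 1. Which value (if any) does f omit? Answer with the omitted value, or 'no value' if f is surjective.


Little Picard bounds the complement of f(ℂ) to at most one point.
The exponent g(z) = −4z² − 2z is a nonconstant polynomial, hence surjective onto ℂ. So e^{g(z)} takes every value in {e^w : w ∈ ℂ} = ℂ ∖ {0}. Adding 1 shifts the range to ℂ ∖ {1}. f omits exactly 1.

Omitted value: 1.


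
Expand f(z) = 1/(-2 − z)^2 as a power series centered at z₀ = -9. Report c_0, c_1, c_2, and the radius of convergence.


Let w = z − z₀, so z = z₀ + w.
Then -2 − z = -2 − (z₀ + w) = (-2 − z₀) − w = 7 − w.
f(z) = 1/(7 − w)^2 = (1/(7)^2) · (1 − w/(7))^{−2}.
By the binomial series (1−u)^{−2} = Σ_{n≥0} C(n+1, 1) u^n for |u|<1, with u = w/(7):
  c_n = C(n+1, 1) / (7)^(n+2).
  c_0 = 1/(7)^2 = 1/49.
  c_1 = 2/(7)^3 = 2/343.
  c_2 = 3/(7)^4 = 3/2401.
The series is valid for |w/d| < 1, i.e. |z − z₀| < |d|.
Radius of convergence: R = |-2 − z₀| = |7| = 7 (distance from z₀ to the singularity z = -2).

c_0 = 1/49, c_1 = 2/343, c_2 = 3/2401; R = 7.


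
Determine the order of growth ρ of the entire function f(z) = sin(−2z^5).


Write sin(w) = (e^{iw} ± e^{−iw})/(2 or 2i), so |sin(w)| ≤ e^{|w|}. With w = −2z^5, |w| ≤ 2r^5 + 0 on |z|=r, giving M(r) ≤ e^{2r^5 + 0} and ρ ≤ 5. For the lower bound, choose z on |z|=r with -2z^5 purely imaginary of modulus 2r^5; then |sin(−2z^5)| grows like e^{2r^5}/2, so ρ ≥ 5. Hence ρ = 5.
Therefore ρ = 5.

Order ρ = 5.


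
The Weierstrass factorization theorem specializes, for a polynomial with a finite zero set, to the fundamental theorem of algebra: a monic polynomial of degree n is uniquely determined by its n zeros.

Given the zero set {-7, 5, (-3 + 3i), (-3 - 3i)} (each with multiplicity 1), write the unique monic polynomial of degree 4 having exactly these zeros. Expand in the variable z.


The polynomial is p(z) = ∏_{α ∈ S} (z − α), where S = {-7, 5, (-3 + 3i), (-3 - 3i)}.
Expanding the product yields: p(z) = z^4 + 8·z^3 -5·z^2 -174·z -630.
Note conjugate pairs combine to real quadratics: (z − (-3+3i))(z − (-3−3i)) = z² + 6z + 18.
The resulting polynomial has degree 4 and real coefficients as required.

p(z) = z^4 + 8·z^3 -5·z^2 -174·z -630.


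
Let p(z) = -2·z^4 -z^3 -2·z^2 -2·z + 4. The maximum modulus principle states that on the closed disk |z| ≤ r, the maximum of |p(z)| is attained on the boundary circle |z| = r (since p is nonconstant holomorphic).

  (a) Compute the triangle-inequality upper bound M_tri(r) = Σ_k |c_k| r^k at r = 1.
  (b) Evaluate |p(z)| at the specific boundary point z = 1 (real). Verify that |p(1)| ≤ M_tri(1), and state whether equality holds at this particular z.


Coefficients: c_0 = 4, c_1 = -2, c_2 = -2, c_3 = -1, c_4 = -2. Radius r = 1.
Part (a). Triangle bound: M_tri(r) = Σ_k |c_k| r^k
  = |4|·1^0 + |-2|·1^1 + |-2|·1^2 + |-1|·1^3 + |-2|·1^4
  = 4 + 2 + 2 + 1 + 2 = 11.
This bounds M(r) := max_{|z|=r} |p(z)| from above; equality holds iff all terms c_k z^k can be made to align in phase at a single z on |z|=r.
Part (b). At z = 1 (real, on the circle |z| = r):
  p(1) = (4)·1^0 + (-2)·1^1 + (-2)·1^2 + (-1)·1^3 + (-2)·1^4 = -3.
  |p(1)| = 3.
Check: |p(1)| = 3 ≤ 11 = M_tri(1). ✓ Equality does not hold at z = 1 (the coefficients have mixed signs, so the terms do not all align in phase there).

M_tri(1) = 11; |p(1)| = 3; equality at z=1: no.


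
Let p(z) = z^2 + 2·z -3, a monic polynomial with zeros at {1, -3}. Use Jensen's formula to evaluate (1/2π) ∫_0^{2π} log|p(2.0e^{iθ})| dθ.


Zeros: -3, 1; r = 2.0.
Inside |z| < r: 1. Outside (|z| ≥ r): -3.
p(0) = -3, so log|p(0)| = log(3) = 1.0986.
Apply Jensen: I(r) = log|p(0)| + Σ_k log(r/|z_k|), summed over zeros inside |z| < r.
  log(r/|z_k|) for z_k = 1: log(2.0/1) = 0.6931
  Outside zeros (-3) contribute nothing to the Jensen sum.
Sum over inside zeros: 0.6931.
I(r) = log|p(0)| + (inside sum) = 1.0986 + 0.6931 = 1.7918.
Note: since some zeros are outside |z| ≤ r, the simplified n·log(r) form does NOT apply — only the inside zeros contribute.

I(r) ≈ 1.7918.


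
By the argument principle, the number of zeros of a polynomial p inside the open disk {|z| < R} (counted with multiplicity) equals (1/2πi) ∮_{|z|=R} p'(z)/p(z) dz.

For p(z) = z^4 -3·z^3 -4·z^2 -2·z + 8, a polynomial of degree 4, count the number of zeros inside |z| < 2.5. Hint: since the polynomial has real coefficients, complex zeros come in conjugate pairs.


The zeros of p are: (-1 + 1i), (-1 - 1i), 1, 4.
Their magnitudes are: 1.414, 1.414, 1, 4.
Zeros with |z| < R = 2.5: (-1 + 1i), (-1 - 1i), 1.
Count = 3.
By the argument principle, (1/2πi) ∮_{|z|=R} p'(z)/p(z) dz equals exactly this count.

Number of zeros inside |z| < 2.5: 3.


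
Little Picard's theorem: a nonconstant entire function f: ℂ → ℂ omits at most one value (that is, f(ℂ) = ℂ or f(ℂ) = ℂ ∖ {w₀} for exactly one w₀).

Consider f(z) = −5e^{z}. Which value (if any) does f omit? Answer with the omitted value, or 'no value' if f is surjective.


Little Picard bounds the complement of f(ℂ) to at most one point.
e^{z} is never zero on ℂ, so -5·e^{z} takes every value in ℂ ∖ {0}. Adding 0 shifts the range to ℂ ∖ {0}. Thus f omits exactly the value 0.

Omitted value: 0.


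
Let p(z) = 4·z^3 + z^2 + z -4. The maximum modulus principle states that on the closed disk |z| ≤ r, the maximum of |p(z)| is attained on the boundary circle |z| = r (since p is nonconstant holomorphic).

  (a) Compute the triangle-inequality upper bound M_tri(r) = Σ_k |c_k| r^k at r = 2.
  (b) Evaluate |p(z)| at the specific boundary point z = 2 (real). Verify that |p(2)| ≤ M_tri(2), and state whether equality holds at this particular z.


Coefficients: c_0 = -4, c_1 = 1, c_2 = 1, c_3 = 4. Radius r = 2.
Part (a). Triangle bound: M_tri(r) = Σ_k |c_k| r^k
  = |-4|·2^0 + |1|·2^1 + |1|·2^2 + |4|·2^3
  = 4 + 2 + 4 + 32 = 42.
This bounds M(r) := max_{|z|=r} |p(z)| from above; equality holds iff all terms c_k z^k can be made to align in phase at a single z on |z|=r.
Part (b). At z = 2 (real, on the circle |z| = r):
  p(2) = (-4)·2^0 + (1)·2^1 + (1)·2^2 + (4)·2^3 = 34.
  |p(2)| = 34.
Check: |p(2)| = 34 ≤ 42 = M_tri(2). ✓ Equality does not hold at z = 2 (the coefficients have mixed signs, so the terms do not all align in phase there).

M_tri(2) = 42; |p(2)| = 34; equality at z=2: no.


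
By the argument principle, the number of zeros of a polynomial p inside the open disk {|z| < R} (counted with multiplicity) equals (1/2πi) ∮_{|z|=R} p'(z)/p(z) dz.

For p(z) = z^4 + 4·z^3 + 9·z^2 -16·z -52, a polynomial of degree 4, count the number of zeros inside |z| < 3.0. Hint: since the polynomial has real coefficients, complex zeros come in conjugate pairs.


The zeros of p are: (-2 + 3i), (-2 - 3i), -2, 2.
Their magnitudes are: 3.606, 3.606, 2, 2.
Zeros with |z| < R = 3.0: -2, 2.
Count = 2.
By the argument principle, (1/2πi) ∮_{|z|=R} p'(z)/p(z) dz equals exactly this count.

Number of zeros inside |z| < 3.0: 2.


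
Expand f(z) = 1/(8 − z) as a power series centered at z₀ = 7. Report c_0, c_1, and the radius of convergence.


Let w = z − z₀, so z = z₀ + w.
Then 8 − z = 8 − (z₀ + w) = (8 − z₀) − w = 1 − w.
f(z) = 1/(1 − w) = (1/(1)) · 1/(1 − w/(1)) = Σ_{n≥0} w^n / (1)^(n+1).
So c_n = 1/(1)^(n+1):
  c_0 = 1/(1)^1 = 1.
  c_1 = 1/(1)^2 = 1.
The series is valid for |w/d| < 1, i.e. |z − z₀| < |d|.
Radius of convergence: R = |8 − z₀| = |1| = 1 (distance from z₀ to the singularity z = 8).

c_0 = 1, c_1 = 1; R = 1.


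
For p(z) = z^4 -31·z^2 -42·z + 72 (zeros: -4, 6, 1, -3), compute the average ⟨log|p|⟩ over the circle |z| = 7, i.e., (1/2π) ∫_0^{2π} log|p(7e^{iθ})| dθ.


Zeros: -4, -3, 1, 6; r = 7.
Inside |z| < r: -4, -3, 1, 6. Outside (|z| ≥ r): ∅.
p(0) = 72, so log|p(0)| = log(72) = 4.2767.
Apply Jensen: I(r) = log|p(0)| + Σ_k log(r/|z_k|), summed over zeros inside |z| < r.
  log(r/|z_k|) for z_k = -4: log(7/4) = 0.5596
  log(r/|z_k|) for z_k = 6: log(7/6) = 0.1542
  log(r/|z_k|) for z_k = 1: log(7/1) = 1.9459
  log(r/|z_k|) for z_k = -3: log(7/3) = 0.8473
Sum over inside zeros: 3.5070.
I(r) = log|p(0)| + (inside sum) = 4.2767 + 3.5070 = 7.7836.
Closed form (all zeros inside, monic): I(r) = n·log(r) = 4·log(7) = 7.7836. ✓

I(r) ≈ 7.7836.


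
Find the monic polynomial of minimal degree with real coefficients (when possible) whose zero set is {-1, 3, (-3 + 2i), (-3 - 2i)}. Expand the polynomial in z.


The polynomial is p(z) = ∏_{α ∈ S} (z − α), where S = {-1, 3, (-3 + 2i), (-3 - 2i)}.
Expanding the product yields: p(z) = z^4 + 4·z^3 -2·z^2 -44·z -39.
Note conjugate pairs combine to real quadratics: (z − (-3+2i))(z − (-3−2i)) = z² + 6z + 13.
The resulting polynomial has degree 4 and real coefficients as required.

p(z) = z^4 + 4·z^3 -2·z^2 -44·z -39.


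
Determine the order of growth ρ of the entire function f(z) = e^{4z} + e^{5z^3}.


Each summand is entire of order 1 and 3 respectively (as in the single-exponential case). The order of a sum is at most the max of the orders, so ρ ≤ 3. For the lower bound: on |z|=r choose arg z so that 5z^3 is real positive; then |e^{5z^3}| = e^{5r^3} while |e^{4z}| ≤ e^{4r^1} = o(e^{5r^3}). So |f| ≥ e^{5r^3}(1 − o(1)) and ρ ≥ 3. Hence ρ = max(1, 3) = 3.
Therefore ρ = 3.

Order ρ = 3.


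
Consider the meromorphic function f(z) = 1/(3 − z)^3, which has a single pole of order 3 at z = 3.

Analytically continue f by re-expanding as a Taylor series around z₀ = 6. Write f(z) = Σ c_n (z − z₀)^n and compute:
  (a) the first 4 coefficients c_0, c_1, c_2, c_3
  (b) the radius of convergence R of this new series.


Let w = z − z₀, so z = z₀ + w.
Then 3 − z = 3 − (z₀ + w) = (3 − z₀) − w = -3 − w.
f(z) = 1/(-3 − w)^3 = (1/(-3)^3) · (1 − w/(-3))^{−3}.
By the binomial series (1−u)^{−3} = Σ_{n≥0} C(n+2, 2) u^n for |u|<1, with u = w/(-3):
  c_n = C(n+2, 2) / (-3)^(n+3).
  c_0 = 1/(-3)^3 = -1/27.
  c_1 = 3/(-3)^4 = 1/27.
  c_2 = 6/(-3)^5 = -2/81.
  c_3 = 10/(-3)^6 = 10/729.
The series is valid for |w/d| < 1, i.e. |z − z₀| < |d|.
Radius of convergence: R = |3 − z₀| = |-3| = 3 (distance from z₀ to the singularity z = 3).

c_0 = -1/27, c_1 = 1/27, c_2 = -2/81, c_3 = 10/729; R = 3.


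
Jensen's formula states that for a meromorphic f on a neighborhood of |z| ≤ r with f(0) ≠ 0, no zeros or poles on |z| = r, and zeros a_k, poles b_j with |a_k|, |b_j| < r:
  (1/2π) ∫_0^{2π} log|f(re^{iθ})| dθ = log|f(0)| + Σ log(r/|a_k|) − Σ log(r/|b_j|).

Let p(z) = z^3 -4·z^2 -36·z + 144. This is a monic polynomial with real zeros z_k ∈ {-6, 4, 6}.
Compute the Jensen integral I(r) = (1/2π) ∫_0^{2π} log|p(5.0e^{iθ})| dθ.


Zeros: -6, 4, 6; r = 5.0.
Inside |z| < r: 4. Outside (|z| ≥ r): -6, 6.
p(0) = 144, so log|p(0)| = log(144) = 4.9698.
Apply Jensen: I(r) = log|p(0)| + Σ_k log(r/|z_k|), summed over zeros inside |z| < r.
  log(r/|z_k|) for z_k = 4: log(5.0/4) = 0.2231
  Outside zeros (-6, 6) contribute nothing to the Jensen sum.
Sum over inside zeros: 0.2231.
I(r) = log|p(0)| + (inside sum) = 4.9698 + 0.2231 = 5.1930.
Note: since some zeros are outside |z| ≤ r, the simplified n·log(r) form does NOT apply — only the inside zeros contribute.

I(r) ≈ 5.1930.


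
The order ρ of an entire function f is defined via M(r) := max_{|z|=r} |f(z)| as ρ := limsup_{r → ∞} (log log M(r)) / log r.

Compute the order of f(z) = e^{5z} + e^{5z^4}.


Each summand is entire of order 1 and 4 respectively (as in the single-exponential case). The order of a sum is at most the max of the orders, so ρ ≤ 4. For the lower bound: on |z|=r choose arg z so that 5z^4 is real positive; then |e^{5z^4}| = e^{5r^4} while |e^{5z}| ≤ e^{5r^1} = o(e^{5r^4}). So |f| ≥ e^{5r^4}(1 − o(1)) and ρ ≥ 4. Hence ρ = max(1, 4) = 4.
Therefore ρ = 4.

Order ρ = 4.


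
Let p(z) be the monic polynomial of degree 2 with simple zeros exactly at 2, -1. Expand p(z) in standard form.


The polynomial is p(z) = ∏_{α ∈ S} (z − α), where S = {2, -1}.
Expanding the product yields: p(z) = z^2 -z -2.
The resulting polynomial has degree 2 and real coefficients as required.

p(z) = z^2 -z -2.


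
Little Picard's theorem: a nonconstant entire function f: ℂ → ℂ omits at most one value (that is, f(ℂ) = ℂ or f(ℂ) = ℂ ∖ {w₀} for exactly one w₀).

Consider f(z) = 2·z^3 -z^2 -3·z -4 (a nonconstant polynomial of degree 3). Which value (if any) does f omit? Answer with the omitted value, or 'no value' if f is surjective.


Little Picard bounds the complement of f(ℂ) to at most one point.
For every w ∈ ℂ, the equation p(z) − w = 0 is a nonconstant polynomial in z and hence has at least one root by the fundamental theorem of algebra. So p is surjective onto ℂ, omitting no value.

Omitted value: no value.


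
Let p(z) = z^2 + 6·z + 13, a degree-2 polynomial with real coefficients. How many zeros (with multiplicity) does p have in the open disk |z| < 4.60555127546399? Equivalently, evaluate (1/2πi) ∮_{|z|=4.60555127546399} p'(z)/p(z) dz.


The zeros of p are: (-3 + 2i), (-3 - 2i).
Their magnitudes are: 3.606, 3.606.
Zeros with |z| < R = 4.60555127546399: (-3 + 2i), (-3 - 2i).
Count = 2.
By the argument principle, (1/2πi) ∮_{|z|=R} p'(z)/p(z) dz equals exactly this count.

Number of zeros inside |z| < 4.60555127546399: 2.
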